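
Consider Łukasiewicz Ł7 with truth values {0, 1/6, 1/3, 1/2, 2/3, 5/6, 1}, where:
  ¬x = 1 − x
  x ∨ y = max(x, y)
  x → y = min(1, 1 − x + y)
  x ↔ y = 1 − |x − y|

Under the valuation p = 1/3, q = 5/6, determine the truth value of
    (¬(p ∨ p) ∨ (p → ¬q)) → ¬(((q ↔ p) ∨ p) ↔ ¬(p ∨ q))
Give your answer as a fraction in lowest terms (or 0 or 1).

1/2

p ∨ p = 1/3 ∨ 1/3 = 1/3
¬(p ∨ p) = ¬1/3 = 2/3
¬q = ¬5/6 = 1/6
p → ¬q = 1/3 → 1/6 = 5/6
¬(p ∨ p) ∨ (p → ¬q) = 2/3 ∨ 5/6 = 5/6
q ↔ p = 5/6 ↔ 1/3 = 1/2
(q ↔ p) ∨ p = 1/2 ∨ 1/3 = 1/2
p ∨ q = 1/3 ∨ 5/6 = 5/6
¬(p ∨ q) = ¬5/6 = 1/6
((q ↔ p) ∨ p) ↔ ¬(p ∨ q) = 1/2 ↔ 1/6 = 2/3
¬(((q ↔ p) ∨ p) ↔ ¬(p ∨ q)) = ¬2/3 = 1/3
(¬(p ∨ p) ∨ (p → ¬q)) → ¬(((q ↔ p) ∨ p) ↔ ¬(p ∨ q)) = 5/6 → 1/3 = 1/2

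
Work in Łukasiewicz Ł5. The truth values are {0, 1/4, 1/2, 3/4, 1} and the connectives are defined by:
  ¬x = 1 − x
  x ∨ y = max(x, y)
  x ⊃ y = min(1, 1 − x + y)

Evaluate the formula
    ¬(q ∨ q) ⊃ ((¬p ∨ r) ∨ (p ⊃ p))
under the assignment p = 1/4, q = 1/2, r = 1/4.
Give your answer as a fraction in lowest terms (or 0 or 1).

q ∨ q = 1/2 ∨ 1/2 = 1/2
¬(q ∨ q) = ¬1/2 = 1/2
¬p = ¬1/4 = 3/4
¬p ∨ r = 3/4 ∨ 1/4 = 3/4
p ⊃ p = 1/4 ⊃ 1/4 = 1
(¬p ∨ r) ∨ (p ⊃ p) = 3/4 ∨ 1 = 1
¬(q ∨ q) ⊃ ((¬p ∨ r) ∨ (p ⊃ p)) = 1/2 ⊃ 1 = 1

1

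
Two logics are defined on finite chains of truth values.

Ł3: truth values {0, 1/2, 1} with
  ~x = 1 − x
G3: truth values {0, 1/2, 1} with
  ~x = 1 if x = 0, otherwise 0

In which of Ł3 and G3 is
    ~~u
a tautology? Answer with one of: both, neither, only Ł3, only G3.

In Ł3: at u = 0 the value is 0 — not a tautology.
In G3: at u = 0 the value is 0 — not a tautology.

neither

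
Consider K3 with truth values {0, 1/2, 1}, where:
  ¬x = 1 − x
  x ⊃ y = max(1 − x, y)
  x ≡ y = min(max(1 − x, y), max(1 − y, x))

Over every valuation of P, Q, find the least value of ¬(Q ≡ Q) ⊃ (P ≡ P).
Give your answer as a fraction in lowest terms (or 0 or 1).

Take P = 1/2, Q = 1/2:
Q ≡ Q = 1/2 ≡ 1/2 = 1/2
¬(Q ≡ Q) = ¬1/2 = 1/2
P ≡ P = 1/2 ≡ 1/2 = 1/2
¬(Q ≡ Q) ⊃ (P ≡ P) = 1/2 ⊃ 1/2 = 1/2
No assignment yields a value below 1/2, so this is the minimum.

1/2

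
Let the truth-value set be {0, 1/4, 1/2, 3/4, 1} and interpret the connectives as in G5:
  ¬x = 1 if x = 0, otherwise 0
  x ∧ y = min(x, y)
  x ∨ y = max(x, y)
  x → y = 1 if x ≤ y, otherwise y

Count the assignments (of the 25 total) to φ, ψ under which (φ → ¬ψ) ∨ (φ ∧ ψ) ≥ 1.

10

value 1: 10 assignments (counts)
value 3/4: 3 assignments
value 1/2: 5 assignments
value 1/4: 7 assignments
So 10 of the 25 assignments meet the threshold.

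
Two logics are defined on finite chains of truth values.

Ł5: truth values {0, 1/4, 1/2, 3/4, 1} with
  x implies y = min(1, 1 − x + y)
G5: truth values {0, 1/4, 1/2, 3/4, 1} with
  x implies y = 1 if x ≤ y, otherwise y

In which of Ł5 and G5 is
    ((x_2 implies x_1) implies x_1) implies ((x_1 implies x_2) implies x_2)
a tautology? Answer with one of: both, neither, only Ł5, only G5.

In Ł5: every assignment gives 1 — tautology.
In G5: at x_1 = 0, x_2 = 1/4 the value is 1/4 — not a tautology.

only Ł5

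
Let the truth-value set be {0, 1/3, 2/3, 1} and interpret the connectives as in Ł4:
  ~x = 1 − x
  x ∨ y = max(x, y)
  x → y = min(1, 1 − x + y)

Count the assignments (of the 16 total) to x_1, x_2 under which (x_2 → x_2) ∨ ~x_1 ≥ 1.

16

x_1 = 0, x_2 = 0 ↦ 1  ≥
x_1 = 0, x_2 = 1/3 ↦ 1  ≥
x_1 = 0, x_2 = 2/3 ↦ 1  ≥
x_1 = 0, x_2 = 1 ↦ 1  ≥
x_1 = 1/3, x_2 = 0 ↦ 1  ≥
x_1 = 1/3, x_2 = 1/3 ↦ 1  ≥
x_1 = 1/3, x_2 = 2/3 ↦ 1  ≥
x_1 = 1/3, x_2 = 1 ↦ 1  ≥
x_1 = 2/3, x_2 = 0 ↦ 1  ≥
x_1 = 2/3, x_2 = 1/3 ↦ 1  ≥
x_1 = 2/3, x_2 = 2/3 ↦ 1  ≥
x_1 = 2/3, x_2 = 1 ↦ 1  ≥
x_1 = 1, x_2 = 0 ↦ 1  ≥
x_1 = 1, x_2 = 1/3 ↦ 1  ≥
x_1 = 1, x_2 = 2/3 ↦ 1  ≥
x_1 = 1, x_2 = 1 ↦ 1  ≥
So 16 of the 16 assignments meet the threshold.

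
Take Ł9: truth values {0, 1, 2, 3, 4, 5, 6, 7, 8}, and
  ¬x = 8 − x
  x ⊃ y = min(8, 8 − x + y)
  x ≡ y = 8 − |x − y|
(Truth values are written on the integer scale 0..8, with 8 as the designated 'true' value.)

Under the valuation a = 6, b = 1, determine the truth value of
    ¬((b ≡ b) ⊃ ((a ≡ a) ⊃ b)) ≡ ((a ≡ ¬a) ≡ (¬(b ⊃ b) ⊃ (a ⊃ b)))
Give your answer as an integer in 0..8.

b ≡ b = 1 ≡ 1 = 8
a ≡ a = 6 ≡ 6 = 8
(a ≡ a) ⊃ b = 8 ⊃ 1 = 1
(b ≡ b) ⊃ ((a ≡ a) ⊃ b) = 8 ⊃ 1 = 1
¬((b ≡ b) ⊃ ((a ≡ a) ⊃ b)) = ¬1 = 7
¬a = ¬6 = 2
a ≡ ¬a = 6 ≡ 2 = 4
b ⊃ b = 1 ⊃ 1 = 8
¬(b ⊃ b) = ¬8 = 0
a ⊃ b = 6 ⊃ 1 = 3
¬(b ⊃ b) ⊃ (a ⊃ b) = 0 ⊃ 3 = 8
(a ≡ ¬a) ≡ (¬(b ⊃ b) ⊃ (a ⊃ b)) = 4 ≡ 8 = 4
¬((b ≡ b) ⊃ ((a ≡ a) ⊃ b)) ≡ ((a ≡ ¬a) ≡ (¬(b ⊃ b) ⊃ (a ⊃ b))) = 7 ≡ 4 = 5

5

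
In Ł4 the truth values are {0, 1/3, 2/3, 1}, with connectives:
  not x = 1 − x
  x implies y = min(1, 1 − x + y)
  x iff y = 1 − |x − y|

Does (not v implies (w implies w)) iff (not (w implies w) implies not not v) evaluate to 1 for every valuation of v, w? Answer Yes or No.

Yes

v = 0, w = 0 ↦ 1
v = 0, w = 1/3 ↦ 1
v = 0, w = 2/3 ↦ 1
v = 0, w = 1 ↦ 1
v = 1/3, w = 0 ↦ 1
v = 1/3, w = 1/3 ↦ 1
v = 1/3, w = 2/3 ↦ 1
v = 1/3, w = 1 ↦ 1
v = 2/3, w = 0 ↦ 1
v = 2/3, w = 1/3 ↦ 1
v = 2/3, w = 2/3 ↦ 1
v = 2/3, w = 1 ↦ 1
v = 1, w = 0 ↦ 1
v = 1, w = 1/3 ↦ 1
v = 1, w = 2/3 ↦ 1
v = 1, w = 1 ↦ 1
Every assignment gives a value ≥ 1.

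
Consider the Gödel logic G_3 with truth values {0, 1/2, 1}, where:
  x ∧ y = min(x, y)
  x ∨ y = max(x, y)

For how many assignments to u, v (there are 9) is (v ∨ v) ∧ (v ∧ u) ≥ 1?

1

u = 0, v = 0 ↦ 0  <
u = 0, v = 1/2 ↦ 0  <
u = 0, v = 1 ↦ 0  <
u = 1/2, v = 0 ↦ 0  <
u = 1/2, v = 1/2 ↦ 1/2  <
u = 1/2, v = 1 ↦ 1/2  <
u = 1, v = 0 ↦ 0  <
u = 1, v = 1/2 ↦ 1/2  <
u = 1, v = 1 ↦ 1  ≥
So 1 of the 9 assignments meets the threshold.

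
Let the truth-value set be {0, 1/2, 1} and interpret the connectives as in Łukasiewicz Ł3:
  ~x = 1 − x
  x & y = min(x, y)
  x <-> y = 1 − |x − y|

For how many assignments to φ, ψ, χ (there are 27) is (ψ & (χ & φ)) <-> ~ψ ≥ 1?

value 1: 9 assignments (counts)
value 1/2: 8 assignments
value 0: 10 assignments
So 9 of the 27 assignments meet the threshold.

9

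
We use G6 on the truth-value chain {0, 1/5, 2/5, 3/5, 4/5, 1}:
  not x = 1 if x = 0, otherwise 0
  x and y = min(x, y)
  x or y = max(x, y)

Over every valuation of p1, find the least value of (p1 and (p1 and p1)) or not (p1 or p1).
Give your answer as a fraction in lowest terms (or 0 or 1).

Take p1 = 1/5:
p1 and p1 = 1/5 and 1/5 = 1/5
p1 and (p1 and p1) = 1/5 and 1/5 = 1/5
p1 or p1 = 1/5 or 1/5 = 1/5
not (p1 or p1) = not 1/5 = 0
(p1 and (p1 and p1)) or not (p1 or p1) = 1/5 or 0 = 1/5
No assignment yields a value below 1/5, so this is the minimum.

1/5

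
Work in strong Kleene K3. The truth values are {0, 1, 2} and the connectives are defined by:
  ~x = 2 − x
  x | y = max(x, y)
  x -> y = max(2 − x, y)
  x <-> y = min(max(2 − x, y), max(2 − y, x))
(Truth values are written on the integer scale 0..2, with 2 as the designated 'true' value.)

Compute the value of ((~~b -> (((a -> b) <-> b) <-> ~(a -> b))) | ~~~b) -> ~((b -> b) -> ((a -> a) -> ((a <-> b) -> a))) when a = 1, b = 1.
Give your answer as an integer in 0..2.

~b = ~1 = 1
~~b = ~1 = 1
a -> b = 1 -> 1 = 1
(a -> b) <-> b = 1 <-> 1 = 1
a -> b = 1 -> 1 = 1
~(a -> b) = ~1 = 1
((a -> b) <-> b) <-> ~(a -> b) = 1 <-> 1 = 1
~~b -> (((a -> b) <-> b) <-> ~(a -> b)) = 1 -> 1 = 1
~b = ~1 = 1
~~b = ~1 = 1
~~~b = ~1 = 1
(~~b -> (((a -> b) <-> b) <-> ~(a -> b))) | ~~~b = 1 | 1 = 1
b -> b = 1 -> 1 = 1
a -> a = 1 -> 1 = 1
a <-> b = 1 <-> 1 = 1
(a <-> b) -> a = 1 -> 1 = 1
(a -> a) -> ((a <-> b) -> a) = 1 -> 1 = 1
(b -> b) -> ((a -> a) -> ((a <-> b) -> a)) = 1 -> 1 = 1
~((b -> b) -> ((a -> a) -> ((a <-> b) -> a))) = ~1 = 1
((~~b -> (((a -> b) <-> b) <-> ~(a -> b))) | ~~~b) -> ~((b -> b) -> ((a -> a) -> ((a <-> b) -> a))) = 1 -> 1 = 1

1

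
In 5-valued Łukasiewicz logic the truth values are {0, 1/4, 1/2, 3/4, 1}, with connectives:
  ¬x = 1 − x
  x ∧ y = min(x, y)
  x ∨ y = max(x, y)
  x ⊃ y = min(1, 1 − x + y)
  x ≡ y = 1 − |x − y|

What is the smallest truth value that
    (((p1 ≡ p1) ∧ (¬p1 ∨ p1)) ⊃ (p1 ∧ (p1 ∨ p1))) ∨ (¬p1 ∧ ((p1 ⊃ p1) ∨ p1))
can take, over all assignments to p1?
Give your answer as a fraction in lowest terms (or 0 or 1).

Take p1 = 1/4:
p1 ≡ p1 = 1/4 ≡ 1/4 = 1
¬p1 = ¬1/4 = 3/4
¬p1 ∨ p1 = 3/4 ∨ 1/4 = 3/4
(p1 ≡ p1) ∧ (¬p1 ∨ p1) = 1 ∧ 3/4 = 3/4
p1 ∨ p1 = 1/4 ∨ 1/4 = 1/4
p1 ∧ (p1 ∨ p1) = 1/4 ∧ 1/4 = 1/4
((p1 ≡ p1) ∧ (¬p1 ∨ p1)) ⊃ (p1 ∧ (p1 ∨ p1)) = 3/4 ⊃ 1/4 = 1/2
¬p1 = ¬1/4 = 3/4
p1 ⊃ p1 = 1/4 ⊃ 1/4 = 1
(p1 ⊃ p1) ∨ p1 = 1 ∨ 1/4 = 1
¬p1 ∧ ((p1 ⊃ p1) ∨ p1) = 3/4 ∧ 1 = 3/4
(((p1 ≡ p1) ∧ (¬p1 ∨ p1)) ⊃ (p1 ∧ (p1 ∨ p1))) ∨ (¬p1 ∧ ((p1 ⊃ p1) ∨ p1)) = 1/2 ∨ 3/4 = 3/4
No assignment yields a value below 3/4, so this is the minimum.

3/4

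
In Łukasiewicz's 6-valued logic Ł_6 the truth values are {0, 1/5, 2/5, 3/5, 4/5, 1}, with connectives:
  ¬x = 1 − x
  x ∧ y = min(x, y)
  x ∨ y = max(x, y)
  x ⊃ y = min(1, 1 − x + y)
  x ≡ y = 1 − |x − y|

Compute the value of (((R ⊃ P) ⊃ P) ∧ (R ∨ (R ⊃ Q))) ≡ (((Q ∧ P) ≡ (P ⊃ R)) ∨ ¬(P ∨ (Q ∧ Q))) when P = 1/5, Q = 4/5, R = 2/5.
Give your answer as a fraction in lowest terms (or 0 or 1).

4/5

R ⊃ P = 2/5 ⊃ 1/5 = 4/5
(R ⊃ P) ⊃ P = 4/5 ⊃ 1/5 = 2/5
R ⊃ Q = 2/5 ⊃ 4/5 = 1
R ∨ (R ⊃ Q) = 2/5 ∨ 1 = 1
((R ⊃ P) ⊃ P) ∧ (R ∨ (R ⊃ Q)) = 2/5 ∧ 1 = 2/5
Q ∧ P = 4/5 ∧ 1/5 = 1/5
P ⊃ R = 1/5 ⊃ 2/5 = 1
(Q ∧ P) ≡ (P ⊃ R) = 1/5 ≡ 1 = 1/5
Q ∧ Q = 4/5 ∧ 4/5 = 4/5
P ∨ (Q ∧ Q) = 1/5 ∨ 4/5 = 4/5
¬(P ∨ (Q ∧ Q)) = ¬4/5 = 1/5
((Q ∧ P) ≡ (P ⊃ R)) ∨ ¬(P ∨ (Q ∧ Q)) = 1/5 ∨ 1/5 = 1/5
(((R ⊃ P) ⊃ P) ∧ (R ∨ (R ⊃ Q))) ≡ (((Q ∧ P) ≡ (P ⊃ R)) ∨ ¬(P ∨ (Q ∧ Q))) = 2/5 ≡ 1/5 = 4/5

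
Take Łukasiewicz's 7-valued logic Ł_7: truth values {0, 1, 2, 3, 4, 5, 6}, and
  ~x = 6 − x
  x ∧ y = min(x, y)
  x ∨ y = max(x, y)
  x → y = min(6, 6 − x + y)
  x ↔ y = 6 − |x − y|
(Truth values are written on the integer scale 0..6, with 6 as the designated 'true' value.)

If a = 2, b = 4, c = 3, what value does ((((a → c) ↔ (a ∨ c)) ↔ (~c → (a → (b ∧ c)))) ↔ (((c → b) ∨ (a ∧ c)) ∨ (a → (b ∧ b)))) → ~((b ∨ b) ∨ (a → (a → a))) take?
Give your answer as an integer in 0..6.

3

a → c = 2 → 3 = 6
a ∨ c = 2 ∨ 3 = 3
(a → c) ↔ (a ∨ c) = 6 ↔ 3 = 3
~c = ~3 = 3
b ∧ c = 4 ∧ 3 = 3
a → (b ∧ c) = 2 → 3 = 6
~c → (a → (b ∧ c)) = 3 → 6 = 6
((a → c) ↔ (a ∨ c)) ↔ (~c → (a → (b ∧ c))) = 3 ↔ 6 = 3
c → b = 3 → 4 = 6
a ∧ c = 2 ∧ 3 = 2
(c → b) ∨ (a ∧ c) = 6 ∨ 2 = 6
b ∧ b = 4 ∧ 4 = 4
a → (b ∧ b) = 2 → 4 = 6
((c → b) ∨ (a ∧ c)) ∨ (a → (b ∧ b)) = 6 ∨ 6 = 6
(((a → c) ↔ (a ∨ c)) ↔ (~c → (a → (b ∧ c)))) ↔ (((c → b) ∨ (a ∧ c)) ∨ (a → (b ∧ b))) = 3 ↔ 6 = 3
b ∨ b = 4 ∨ 4 = 4
a → a = 2 → 2 = 6
a → (a → a) = 2 → 6 = 6
(b ∨ b) ∨ (a → (a → a)) = 4 ∨ 6 = 6
~((b ∨ b) ∨ (a → (a → a))) = ~6 = 0
((((a → c) ↔ (a ∨ c)) ↔ (~c → (a → (b ∧ c)))) ↔ (((c → b) ∨ (a ∧ c)) ∨ (a → (b ∧ b)))) → ~((b ∨ b) ∨ (a → (a → a))) = 3 → 0 = 3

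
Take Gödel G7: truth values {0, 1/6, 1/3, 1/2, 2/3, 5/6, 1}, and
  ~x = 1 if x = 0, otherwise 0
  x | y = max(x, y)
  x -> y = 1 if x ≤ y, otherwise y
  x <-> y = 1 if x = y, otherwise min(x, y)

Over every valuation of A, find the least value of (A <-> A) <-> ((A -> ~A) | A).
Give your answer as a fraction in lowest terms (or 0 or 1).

Take A = 1/6:
A <-> A = 1/6 <-> 1/6 = 1
~A = ~1/6 = 0
A -> ~A = 1/6 -> 0 = 0
(A -> ~A) | A = 0 | 1/6 = 1/6
(A <-> A) <-> ((A -> ~A) | A) = 1 <-> 1/6 = 1/6
No assignment yields a value below 1/6, so this is the minimum.

1/6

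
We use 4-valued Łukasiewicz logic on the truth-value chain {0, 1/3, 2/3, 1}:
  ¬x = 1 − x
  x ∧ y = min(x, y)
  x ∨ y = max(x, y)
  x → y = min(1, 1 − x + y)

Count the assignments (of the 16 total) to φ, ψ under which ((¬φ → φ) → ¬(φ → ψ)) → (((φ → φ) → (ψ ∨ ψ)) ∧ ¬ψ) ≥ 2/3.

φ = 0, ψ = 0 ↦ 0  <
φ = 0, ψ = 1/3 ↦ 1/3  <
φ = 0, ψ = 2/3 ↦ 1/3  <
φ = 0, ψ = 1 ↦ 0  <
φ = 1/3, ψ = 0 ↦ 1/3  <
φ = 1/3, ψ = 1/3 ↦ 1  ≥
φ = 1/3, ψ = 2/3 ↦ 1  ≥
φ = 1/3, ψ = 1 ↦ 2/3  ≥
φ = 2/3, ψ = 0 ↦ 1/3  <
φ = 2/3, ψ = 1/3 ↦ 1  ≥
φ = 2/3, ψ = 2/3 ↦ 1  ≥
φ = 2/3, ψ = 1 ↦ 1  ≥
φ = 1, ψ = 0 ↦ 0  <
φ = 1, ψ = 1/3 ↦ 2/3  ≥
φ = 1, ψ = 2/3 ↦ 1  ≥
φ = 1, ψ = 1 ↦ 1  ≥
So 9 of the 16 assignments meet the threshold.

9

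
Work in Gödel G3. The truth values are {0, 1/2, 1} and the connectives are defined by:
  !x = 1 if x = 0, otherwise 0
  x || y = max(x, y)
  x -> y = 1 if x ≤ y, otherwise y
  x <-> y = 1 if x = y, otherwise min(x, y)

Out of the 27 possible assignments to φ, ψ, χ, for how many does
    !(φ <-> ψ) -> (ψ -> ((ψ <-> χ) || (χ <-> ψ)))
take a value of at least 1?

value 1: 24 assignments (counts)
value 1/2: 1 assignment
value 0: 2 assignments
So 24 of the 27 assignments meet the threshold.

24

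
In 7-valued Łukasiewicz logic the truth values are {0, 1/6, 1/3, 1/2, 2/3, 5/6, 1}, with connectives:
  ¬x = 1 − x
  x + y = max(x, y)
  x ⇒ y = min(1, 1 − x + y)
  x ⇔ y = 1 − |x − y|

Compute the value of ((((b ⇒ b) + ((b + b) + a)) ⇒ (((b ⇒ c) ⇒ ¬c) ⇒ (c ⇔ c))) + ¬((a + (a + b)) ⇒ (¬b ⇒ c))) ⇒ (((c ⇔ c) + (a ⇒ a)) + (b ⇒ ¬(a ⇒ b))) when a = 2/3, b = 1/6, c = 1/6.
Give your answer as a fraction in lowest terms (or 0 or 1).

b ⇒ b = 1/6 ⇒ 1/6 = 1
b + b = 1/6 + 1/6 = 1/6
(b + b) + a = 1/6 + 2/3 = 2/3
(b ⇒ b) + ((b + b) + a) = 1 + 2/3 = 1
b ⇒ c = 1/6 ⇒ 1/6 = 1
¬c = ¬1/6 = 5/6
(b ⇒ c) ⇒ ¬c = 1 ⇒ 5/6 = 5/6
c ⇔ c = 1/6 ⇔ 1/6 = 1
((b ⇒ c) ⇒ ¬c) ⇒ (c ⇔ c) = 5/6 ⇒ 1 = 1
((b ⇒ b) + ((b + b) + a)) ⇒ (((b ⇒ c) ⇒ ¬c) ⇒ (c ⇔ c)) = 1 ⇒ 1 = 1
a + b = 2/3 + 1/6 = 2/3
a + (a + b) = 2/3 + 2/3 = 2/3
¬b = ¬1/6 = 5/6
¬b ⇒ c = 5/6 ⇒ 1/6 = 1/3
(a + (a + b)) ⇒ (¬b ⇒ c) = 2/3 ⇒ 1/3 = 2/3
¬((a + (a + b)) ⇒ (¬b ⇒ c)) = ¬2/3 = 1/3
(((b ⇒ b) + ((b + b) + a)) ⇒ (((b ⇒ c) ⇒ ¬c) ⇒ (c ⇔ c))) + ¬((a + (a + b)) ⇒ (¬b ⇒ c)) = 1 + 1/3 = 1
c ⇔ c = 1/6 ⇔ 1/6 = 1
a ⇒ a = 2/3 ⇒ 2/3 = 1
(c ⇔ c) + (a ⇒ a) = 1 + 1 = 1
a ⇒ b = 2/3 ⇒ 1/6 = 1/2
¬(a ⇒ b) = ¬1/2 = 1/2
b ⇒ ¬(a ⇒ b) = 1/6 ⇒ 1/2 = 1
((c ⇔ c) + (a ⇒ a)) + (b ⇒ ¬(a ⇒ b)) = 1 + 1 = 1
((((b ⇒ b) + ((b + b) + a)) ⇒ (((b ⇒ c) ⇒ ¬c) ⇒ (c ⇔ c))) + ¬((a + (a + b)) ⇒ (¬b ⇒ c))) ⇒ (((c ⇔ c) + (a ⇒ a)) + (b ⇒ ¬(a ⇒ b))) = 1 ⇒ 1 = 1

1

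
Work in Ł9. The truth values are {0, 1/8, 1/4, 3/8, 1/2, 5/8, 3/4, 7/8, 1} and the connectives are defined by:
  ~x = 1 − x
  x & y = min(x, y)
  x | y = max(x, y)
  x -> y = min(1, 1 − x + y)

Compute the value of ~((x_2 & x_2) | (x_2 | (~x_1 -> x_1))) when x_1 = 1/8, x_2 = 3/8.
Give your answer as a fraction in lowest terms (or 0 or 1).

5/8

x_2 & x_2 = 3/8 & 3/8 = 3/8
~x_1 = ~1/8 = 7/8
~x_1 -> x_1 = 7/8 -> 1/8 = 1/4
x_2 | (~x_1 -> x_1) = 3/8 | 1/4 = 3/8
(x_2 & x_2) | (x_2 | (~x_1 -> x_1)) = 3/8 | 3/8 = 3/8
~((x_2 & x_2) | (x_2 | (~x_1 -> x_1))) = ~3/8 = 5/8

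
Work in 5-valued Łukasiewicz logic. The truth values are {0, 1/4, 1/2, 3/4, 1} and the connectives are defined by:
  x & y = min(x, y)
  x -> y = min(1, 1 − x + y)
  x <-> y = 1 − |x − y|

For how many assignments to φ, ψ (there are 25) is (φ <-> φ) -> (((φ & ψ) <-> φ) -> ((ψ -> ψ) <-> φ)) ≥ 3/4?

12

value 1: 9 assignments (counts)
value 3/4: 3 assignments (counts)
value 1/2: 4 assignments
value 1/4: 4 assignments
value 0: 5 assignments
So 12 of the 25 assignments meet the threshold.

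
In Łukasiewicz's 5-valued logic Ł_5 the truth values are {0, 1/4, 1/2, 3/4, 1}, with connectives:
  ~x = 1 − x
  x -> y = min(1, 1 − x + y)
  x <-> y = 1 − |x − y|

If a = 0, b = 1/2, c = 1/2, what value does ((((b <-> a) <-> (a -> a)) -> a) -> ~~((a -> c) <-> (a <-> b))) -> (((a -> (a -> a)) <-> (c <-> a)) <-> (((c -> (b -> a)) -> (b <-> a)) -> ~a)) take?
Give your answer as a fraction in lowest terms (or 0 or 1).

1/2

b <-> a = 1/2 <-> 0 = 1/2
a -> a = 0 -> 0 = 1
(b <-> a) <-> (a -> a) = 1/2 <-> 1 = 1/2
((b <-> a) <-> (a -> a)) -> a = 1/2 -> 0 = 1/2
a -> c = 0 -> 1/2 = 1
a <-> b = 0 <-> 1/2 = 1/2
(a -> c) <-> (a <-> b) = 1 <-> 1/2 = 1/2
~((a -> c) <-> (a <-> b)) = ~1/2 = 1/2
~~((a -> c) <-> (a <-> b)) = ~1/2 = 1/2
(((b <-> a) <-> (a -> a)) -> a) -> ~~((a -> c) <-> (a <-> b)) = 1/2 -> 1/2 = 1
a -> a = 0 -> 0 = 1
a -> (a -> a) = 0 -> 1 = 1
c <-> a = 1/2 <-> 0 = 1/2
(a -> (a -> a)) <-> (c <-> a) = 1 <-> 1/2 = 1/2
b -> a = 1/2 -> 0 = 1/2
c -> (b -> a) = 1/2 -> 1/2 = 1
b <-> a = 1/2 <-> 0 = 1/2
(c -> (b -> a)) -> (b <-> a) = 1 -> 1/2 = 1/2
~a = ~0 = 1
((c -> (b -> a)) -> (b <-> a)) -> ~a = 1/2 -> 1 = 1
((a -> (a -> a)) <-> (c <-> a)) <-> (((c -> (b -> a)) -> (b <-> a)) -> ~a) = 1/2 <-> 1 = 1/2
((((b <-> a) <-> (a -> a)) -> a) -> ~~((a -> c) <-> (a <-> b))) -> (((a -> (a -> a)) <-> (c <-> a)) <-> (((c -> (b -> a)) -> (b <-> a)) -> ~a)) = 1 -> 1/2 = 1/2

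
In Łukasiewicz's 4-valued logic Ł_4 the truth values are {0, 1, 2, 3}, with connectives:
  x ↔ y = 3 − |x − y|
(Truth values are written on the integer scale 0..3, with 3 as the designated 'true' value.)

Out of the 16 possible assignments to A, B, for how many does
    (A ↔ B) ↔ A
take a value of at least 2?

11

A = 0, B = 0 ↦ 0  <
A = 0, B = 1 ↦ 1  <
A = 0, B = 2 ↦ 2  ≥
A = 0, B = 3 ↦ 3  ≥
A = 1, B = 0 ↦ 2  ≥
A = 1, B = 1 ↦ 1  <
A = 1, B = 2 ↦ 2  ≥
A = 1, B = 3 ↦ 3  ≥
A = 2, B = 0 ↦ 2  ≥
A = 2, B = 1 ↦ 3  ≥
A = 2, B = 2 ↦ 2  ≥
A = 2, B = 3 ↦ 3  ≥
A = 3, B = 0 ↦ 0  <
A = 3, B = 1 ↦ 1  <
A = 3, B = 2 ↦ 2  ≥
A = 3, B = 3 ↦ 3  ≥
So 11 of the 16 assignments meet the threshold.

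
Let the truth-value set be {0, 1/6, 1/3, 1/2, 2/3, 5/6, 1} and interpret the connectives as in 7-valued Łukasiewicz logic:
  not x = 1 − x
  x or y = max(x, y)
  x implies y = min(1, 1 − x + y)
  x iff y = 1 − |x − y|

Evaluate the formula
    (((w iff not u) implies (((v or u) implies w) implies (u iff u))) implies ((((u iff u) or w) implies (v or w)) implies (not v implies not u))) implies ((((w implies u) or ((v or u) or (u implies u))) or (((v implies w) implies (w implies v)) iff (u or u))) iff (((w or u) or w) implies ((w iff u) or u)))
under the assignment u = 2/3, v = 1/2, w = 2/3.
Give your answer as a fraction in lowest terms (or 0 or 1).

1

not u = not 2/3 = 1/3
w iff not u = 2/3 iff 1/3 = 2/3
v or u = 1/2 or 2/3 = 2/3
(v or u) implies w = 2/3 implies 2/3 = 1
u iff u = 2/3 iff 2/3 = 1
((v or u) implies w) implies (u iff u) = 1 implies 1 = 1
(w iff not u) implies (((v or u) implies w) implies (u iff u)) = 2/3 implies 1 = 1
u iff u = 2/3 iff 2/3 = 1
(u iff u) or w = 1 or 2/3 = 1
v or w = 1/2 or 2/3 = 2/3
((u iff u) or w) implies (v or w) = 1 implies 2/3 = 2/3
not v = not 1/2 = 1/2
not u = not 2/3 = 1/3
not v implies not u = 1/2 implies 1/3 = 5/6
(((u iff u) or w) implies (v or w)) implies (not v implies not u) = 2/3 implies 5/6 = 1
((w iff not u) implies (((v or u) implies w) implies (u iff u))) implies ((((u iff u) or w) implies (v or w)) implies (not v implies not u)) = 1 implies 1 = 1
w implies u = 2/3 implies 2/3 = 1
v or u = 1/2 or 2/3 = 2/3
u implies u = 2/3 implies 2/3 = 1
(v or u) or (u implies u) = 2/3 or 1 = 1
(w implies u) or ((v or u) or (u implies u)) = 1 or 1 = 1
v implies w = 1/2 implies 2/3 = 1
w implies v = 2/3 implies 1/2 = 5/6
(v implies w) implies (w implies v) = 1 implies 5/6 = 5/6
u or u = 2/3 or 2/3 = 2/3
((v implies w) implies (w implies v)) iff (u or u) = 5/6 iff 2/3 = 5/6
((w implies u) or ((v or u) or (u implies u))) or (((v implies w) implies (w implies v)) iff (u or u)) = 1 or 5/6 = 1
w or u = 2/3 or 2/3 = 2/3
(w or u) or w = 2/3 or 2/3 = 2/3
w iff u = 2/3 iff 2/3 = 1
(w iff u) or u = 1 or 2/3 = 1
((w or u) or w) implies ((w iff u) or u) = 2/3 implies 1 = 1
(((w implies u) or ((v or u) or (u implies u))) or (((v implies w) implies (w implies v)) iff (u or u))) iff (((w or u) or w) implies ((w iff u) or u)) = 1 iff 1 = 1
(((w iff not u) implies (((v or u) implies w) implies (u iff u))) implies ((((u iff u) or w) implies (v or w)) implies (not v implies not u))) implies ((((w implies u) or ((v or u) or (u implies u))) or (((v implies w) implies (w implies v)) iff (u or u))) iff (((w or u) or w) implies ((w iff u) or u))) = 1 implies 1 = 1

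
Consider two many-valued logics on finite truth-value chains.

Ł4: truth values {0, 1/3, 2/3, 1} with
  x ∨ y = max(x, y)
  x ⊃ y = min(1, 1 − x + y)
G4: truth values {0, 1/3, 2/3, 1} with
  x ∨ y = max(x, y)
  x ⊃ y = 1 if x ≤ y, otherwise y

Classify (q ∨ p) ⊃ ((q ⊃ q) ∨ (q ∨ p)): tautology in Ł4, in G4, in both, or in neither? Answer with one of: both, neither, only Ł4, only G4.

In Ł4: every assignment gives 1 — tautology.
In G4: every assignment gives 1 — tautology.

both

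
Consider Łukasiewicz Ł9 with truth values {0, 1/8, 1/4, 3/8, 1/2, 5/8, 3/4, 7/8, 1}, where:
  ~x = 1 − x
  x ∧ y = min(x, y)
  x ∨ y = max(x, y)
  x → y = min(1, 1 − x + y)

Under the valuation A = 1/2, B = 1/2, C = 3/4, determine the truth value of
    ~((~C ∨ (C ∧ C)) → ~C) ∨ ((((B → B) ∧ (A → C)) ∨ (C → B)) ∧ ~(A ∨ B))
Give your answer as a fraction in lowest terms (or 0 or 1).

~C = ~3/4 = 1/4
C ∧ C = 3/4 ∧ 3/4 = 3/4
~C ∨ (C ∧ C) = 1/4 ∨ 3/4 = 3/4
~C = ~3/4 = 1/4
(~C ∨ (C ∧ C)) → ~C = 3/4 → 1/4 = 1/2
~((~C ∨ (C ∧ C)) → ~C) = ~1/2 = 1/2
B → B = 1/2 → 1/2 = 1
A → C = 1/2 → 3/4 = 1
(B → B) ∧ (A → C) = 1 ∧ 1 = 1
C → B = 3/4 → 1/2 = 3/4
((B → B) ∧ (A → C)) ∨ (C → B) = 1 ∨ 3/4 = 1
A ∨ B = 1/2 ∨ 1/2 = 1/2
~(A ∨ B) = ~1/2 = 1/2
(((B → B) ∧ (A → C)) ∨ (C → B)) ∧ ~(A ∨ B) = 1 ∧ 1/2 = 1/2
~((~C ∨ (C ∧ C)) → ~C) ∨ ((((B → B) ∧ (A → C)) ∨ (C → B)) ∧ ~(A ∨ B)) = 1/2 ∨ 1/2 = 1/2

1/2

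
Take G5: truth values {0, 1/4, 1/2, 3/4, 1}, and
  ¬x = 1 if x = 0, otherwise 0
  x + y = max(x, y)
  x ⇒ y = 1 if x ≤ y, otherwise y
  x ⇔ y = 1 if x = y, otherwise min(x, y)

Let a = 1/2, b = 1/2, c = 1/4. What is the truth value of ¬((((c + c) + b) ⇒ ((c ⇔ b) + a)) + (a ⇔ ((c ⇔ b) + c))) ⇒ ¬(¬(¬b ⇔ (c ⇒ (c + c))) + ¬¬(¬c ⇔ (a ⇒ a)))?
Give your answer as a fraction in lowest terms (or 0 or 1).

1

c + c = 1/4 + 1/4 = 1/4
(c + c) + b = 1/4 + 1/2 = 1/2
c ⇔ b = 1/4 ⇔ 1/2 = 1/4
(c ⇔ b) + a = 1/4 + 1/2 = 1/2
((c + c) + b) ⇒ ((c ⇔ b) + a) = 1/2 ⇒ 1/2 = 1
c ⇔ b = 1/4 ⇔ 1/2 = 1/4
(c ⇔ b) + c = 1/4 + 1/4 = 1/4
a ⇔ ((c ⇔ b) + c) = 1/2 ⇔ 1/4 = 1/4
(((c + c) + b) ⇒ ((c ⇔ b) + a)) + (a ⇔ ((c ⇔ b) + c)) = 1 + 1/4 = 1
¬((((c + c) + b) ⇒ ((c ⇔ b) + a)) + (a ⇔ ((c ⇔ b) + c))) = ¬1 = 0
¬b = ¬1/2 = 0
c + c = 1/4 + 1/4 = 1/4
c ⇒ (c + c) = 1/4 ⇒ 1/4 = 1
¬b ⇔ (c ⇒ (c + c)) = 0 ⇔ 1 = 0
¬(¬b ⇔ (c ⇒ (c + c))) = ¬0 = 1
¬c = ¬1/4 = 0
a ⇒ a = 1/2 ⇒ 1/2 = 1
¬c ⇔ (a ⇒ a) = 0 ⇔ 1 = 0
¬(¬c ⇔ (a ⇒ a)) = ¬0 = 1
¬¬(¬c ⇔ (a ⇒ a)) = ¬1 = 0
¬(¬b ⇔ (c ⇒ (c + c))) + ¬¬(¬c ⇔ (a ⇒ a)) = 1 + 0 = 1
¬(¬(¬b ⇔ (c ⇒ (c + c))) + ¬¬(¬c ⇔ (a ⇒ a))) = ¬1 = 0
¬((((c + c) + b) ⇒ ((c ⇔ b) + a)) + (a ⇔ ((c ⇔ b) + c))) ⇒ ¬(¬(¬b ⇔ (c ⇒ (c + c))) + ¬¬(¬c ⇔ (a ⇒ a))) = 0 ⇒ 0 = 1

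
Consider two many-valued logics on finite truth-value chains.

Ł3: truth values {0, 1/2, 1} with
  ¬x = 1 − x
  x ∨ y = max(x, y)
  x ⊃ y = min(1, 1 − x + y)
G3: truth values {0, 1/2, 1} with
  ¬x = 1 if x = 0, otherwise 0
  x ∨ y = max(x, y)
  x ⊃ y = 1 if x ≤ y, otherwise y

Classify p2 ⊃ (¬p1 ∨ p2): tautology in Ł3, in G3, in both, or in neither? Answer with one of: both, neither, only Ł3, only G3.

In Ł3: every assignment gives 1 — tautology.
In G3: every assignment gives 1 — tautology.

both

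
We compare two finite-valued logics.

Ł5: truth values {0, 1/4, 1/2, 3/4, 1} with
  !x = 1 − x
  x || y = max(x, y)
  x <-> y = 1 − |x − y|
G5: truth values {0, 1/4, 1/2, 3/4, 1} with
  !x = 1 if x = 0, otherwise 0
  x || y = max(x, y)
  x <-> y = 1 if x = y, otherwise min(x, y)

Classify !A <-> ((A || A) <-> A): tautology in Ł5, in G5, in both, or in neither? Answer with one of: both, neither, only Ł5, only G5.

neither

In Ł5: at A = 1/4 the value is 3/4 — not a tautology.
In G5: at A = 1/4 the value is 0 — not a tautology.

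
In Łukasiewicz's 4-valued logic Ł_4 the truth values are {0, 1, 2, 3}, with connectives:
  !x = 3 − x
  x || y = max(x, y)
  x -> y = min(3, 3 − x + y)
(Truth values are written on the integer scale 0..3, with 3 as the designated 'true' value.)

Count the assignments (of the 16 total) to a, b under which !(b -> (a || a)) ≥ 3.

1

a = 0, b = 0 ↦ 0  <
a = 0, b = 1 ↦ 1  <
a = 0, b = 2 ↦ 2  <
a = 0, b = 3 ↦ 3  ≥
a = 1, b = 0 ↦ 0  <
a = 1, b = 1 ↦ 0  <
a = 1, b = 2 ↦ 1  <
a = 1, b = 3 ↦ 2  <
a = 2, b = 0 ↦ 0  <
a = 2, b = 1 ↦ 0  <
a = 2, b = 2 ↦ 0  <
a = 2, b = 3 ↦ 1  <
a = 3, b = 0 ↦ 0  <
a = 3, b = 1 ↦ 0  <
a = 3, b = 2 ↦ 0  <
a = 3, b = 3 ↦ 0  <
So 1 of the 16 assignments meets the threshold.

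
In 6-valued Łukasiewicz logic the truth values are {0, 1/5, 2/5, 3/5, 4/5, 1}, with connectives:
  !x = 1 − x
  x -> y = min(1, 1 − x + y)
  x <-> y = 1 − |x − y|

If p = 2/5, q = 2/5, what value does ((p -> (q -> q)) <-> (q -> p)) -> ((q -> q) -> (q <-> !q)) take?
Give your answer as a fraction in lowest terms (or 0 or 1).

4/5

q -> q = 2/5 -> 2/5 = 1
p -> (q -> q) = 2/5 -> 1 = 1
q -> p = 2/5 -> 2/5 = 1
(p -> (q -> q)) <-> (q -> p) = 1 <-> 1 = 1
q -> q = 2/5 -> 2/5 = 1
!q = !2/5 = 3/5
q <-> !q = 2/5 <-> 3/5 = 4/5
(q -> q) -> (q <-> !q) = 1 -> 4/5 = 4/5
((p -> (q -> q)) <-> (q -> p)) -> ((q -> q) -> (q <-> !q)) = 1 -> 4/5 = 4/5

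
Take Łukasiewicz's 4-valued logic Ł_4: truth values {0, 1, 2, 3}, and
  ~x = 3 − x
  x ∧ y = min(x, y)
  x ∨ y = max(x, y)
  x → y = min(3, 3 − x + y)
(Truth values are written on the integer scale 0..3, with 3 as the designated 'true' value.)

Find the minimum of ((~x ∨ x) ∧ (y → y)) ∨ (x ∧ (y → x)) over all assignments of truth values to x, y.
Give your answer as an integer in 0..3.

2

Take x = 1, y = 0:
~x = ~1 = 2
~x ∨ x = 2 ∨ 1 = 2
y → y = 0 → 0 = 3
(~x ∨ x) ∧ (y → y) = 2 ∧ 3 = 2
y → x = 0 → 1 = 3
x ∧ (y → x) = 1 ∧ 3 = 1
((~x ∨ x) ∧ (y → y)) ∨ (x ∧ (y → x)) = 2 ∨ 1 = 2
No assignment yields a value below 2, so this is the minimum.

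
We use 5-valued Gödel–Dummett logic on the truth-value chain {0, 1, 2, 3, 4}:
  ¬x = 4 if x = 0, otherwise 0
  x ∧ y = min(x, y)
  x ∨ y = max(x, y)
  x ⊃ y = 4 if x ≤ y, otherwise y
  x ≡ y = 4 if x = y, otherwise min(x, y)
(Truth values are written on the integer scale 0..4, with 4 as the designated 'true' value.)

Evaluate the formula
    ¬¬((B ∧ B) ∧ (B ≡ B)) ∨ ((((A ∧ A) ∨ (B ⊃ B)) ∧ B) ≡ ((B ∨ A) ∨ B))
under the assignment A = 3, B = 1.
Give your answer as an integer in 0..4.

B ∧ B = 1 ∧ 1 = 1
B ≡ B = 1 ≡ 1 = 4
(B ∧ B) ∧ (B ≡ B) = 1 ∧ 4 = 1
¬((B ∧ B) ∧ (B ≡ B)) = ¬1 = 0
¬¬((B ∧ B) ∧ (B ≡ B)) = ¬0 = 4
A ∧ A = 3 ∧ 3 = 3
B ⊃ B = 1 ⊃ 1 = 4
(A ∧ A) ∨ (B ⊃ B) = 3 ∨ 4 = 4
((A ∧ A) ∨ (B ⊃ B)) ∧ B = 4 ∧ 1 = 1
B ∨ A = 1 ∨ 3 = 3
(B ∨ A) ∨ B = 3 ∨ 1 = 3
(((A ∧ A) ∨ (B ⊃ B)) ∧ B) ≡ ((B ∨ A) ∨ B) = 1 ≡ 3 = 1
¬¬((B ∧ B) ∧ (B ≡ B)) ∨ ((((A ∧ A) ∨ (B ⊃ B)) ∧ B) ≡ ((B ∨ A) ∨ B)) = 4 ∨ 1 = 4

4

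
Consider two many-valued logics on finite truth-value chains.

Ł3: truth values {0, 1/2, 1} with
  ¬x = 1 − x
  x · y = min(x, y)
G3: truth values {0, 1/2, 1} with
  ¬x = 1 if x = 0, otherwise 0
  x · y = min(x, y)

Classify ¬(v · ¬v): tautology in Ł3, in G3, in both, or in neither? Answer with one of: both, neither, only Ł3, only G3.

In Ł3: at v = 1/2 the value is 1/2 — not a tautology.
In G3: every assignment gives 1 — tautology.

only G3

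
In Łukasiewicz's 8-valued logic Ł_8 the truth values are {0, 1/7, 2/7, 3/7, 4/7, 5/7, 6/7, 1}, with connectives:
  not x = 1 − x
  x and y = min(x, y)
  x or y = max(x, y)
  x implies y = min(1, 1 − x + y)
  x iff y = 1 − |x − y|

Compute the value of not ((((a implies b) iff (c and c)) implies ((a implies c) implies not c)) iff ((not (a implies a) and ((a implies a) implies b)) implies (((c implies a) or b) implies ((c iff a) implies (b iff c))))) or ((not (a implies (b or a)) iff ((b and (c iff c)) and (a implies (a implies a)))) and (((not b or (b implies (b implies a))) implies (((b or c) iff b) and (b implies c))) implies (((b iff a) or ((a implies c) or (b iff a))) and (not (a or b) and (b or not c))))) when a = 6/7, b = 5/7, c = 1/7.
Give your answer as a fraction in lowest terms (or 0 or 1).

2/7

a implies b = 6/7 implies 5/7 = 6/7
c and c = 1/7 and 1/7 = 1/7
(a implies b) iff (c and c) = 6/7 iff 1/7 = 2/7
a implies c = 6/7 implies 1/7 = 2/7
not c = not 1/7 = 6/7
(a implies c) implies not c = 2/7 implies 6/7 = 1
((a implies b) iff (c and c)) implies ((a implies c) implies not c) = 2/7 implies 1 = 1
a implies a = 6/7 implies 6/7 = 1
not (a implies a) = not 1 = 0
a implies a = 6/7 implies 6/7 = 1
(a implies a) implies b = 1 implies 5/7 = 5/7
not (a implies a) and ((a implies a) implies b) = 0 and 5/7 = 0
c implies a = 1/7 implies 6/7 = 1
(c implies a) or b = 1 or 5/7 = 1
c iff a = 1/7 iff 6/7 = 2/7
b iff c = 5/7 iff 1/7 = 3/7
(c iff a) implies (b iff c) = 2/7 implies 3/7 = 1
((c implies a) or b) implies ((c iff a) implies (b iff c)) = 1 implies 1 = 1
(not (a implies a) and ((a implies a) implies b)) implies (((c implies a) or b) implies ((c iff a) implies (b iff c))) = 0 implies 1 = 1
(((a implies b) iff (c and c)) implies ((a implies c) implies not c)) iff ((not (a implies a) and ((a implies a) implies b)) implies (((c implies a) or b) implies ((c iff a) implies (b iff c)))) = 1 iff 1 = 1
not ((((a implies b) iff (c and c)) implies ((a implies c) implies not c)) iff ((not (a implies a) and ((a implies a) implies b)) implies (((c implies a) or b) implies ((c iff a) implies (b iff c))))) = not 1 = 0
b or a = 5/7 or 6/7 = 6/7
a implies (b or a) = 6/7 implies 6/7 = 1
not (a implies (b or a)) = not 1 = 0
c iff c = 1/7 iff 1/7 = 1
b and (c iff c) = 5/7 and 1 = 5/7
a implies a = 6/7 implies 6/7 = 1
a implies (a implies a) = 6/7 implies 1 = 1
(b and (c iff c)) and (a implies (a implies a)) = 5/7 and 1 = 5/7
not (a implies (b or a)) iff ((b and (c iff c)) and (a implies (a implies a))) = 0 iff 5/7 = 2/7
not b = not 5/7 = 2/7
b implies a = 5/7 implies 6/7 = 1
b implies (b implies a) = 5/7 implies 1 = 1
not b or (b implies (b implies a)) = 2/7 or 1 = 1
b or c = 5/7 or 1/7 = 5/7
(b or c) iff b = 5/7 iff 5/7 = 1
b implies c = 5/7 implies 1/7 = 3/7
((b or c) iff b) and (b implies c) = 1 and 3/7 = 3/7
(not b or (b implies (b implies a))) implies (((b or c) iff b) and (b implies c)) = 1 implies 3/7 = 3/7
b iff a = 5/7 iff 6/7 = 6/7
a implies c = 6/7 implies 1/7 = 2/7
b iff a = 5/7 iff 6/7 = 6/7
(a implies c) or (b iff a) = 2/7 or 6/7 = 6/7
(b iff a) or ((a implies c) or (b iff a)) = 6/7 or 6/7 = 6/7
a or b = 6/7 or 5/7 = 6/7
not (a or b) = not 6/7 = 1/7
not c = not 1/7 = 6/7
b or not c = 5/7 or 6/7 = 6/7
not (a or b) and (b or not c) = 1/7 and 6/7 = 1/7
((b iff a) or ((a implies c) or (b iff a))) and (not (a or b) and (b or not c)) = 6/7 and 1/7 = 1/7
((not b or (b implies (b implies a))) implies (((b or c) iff b) and (b implies c))) implies (((b iff a) or ((a implies c) or (b iff a))) and (not (a or b) and (b or not c))) = 3/7 implies 1/7 = 5/7
(not (a implies (b or a)) iff ((b and (c iff c)) and (a implies (a implies a)))) and (((not b or (b implies (b implies a))) implies (((b or c) iff b) and (b implies c))) implies (((b iff a) or ((a implies c) or (b iff a))) and (not (a or b) and (b or not c)))) = 2/7 and 5/7 = 2/7
not ((((a implies b) iff (c and c)) implies ((a implies c) implies not c)) iff ((not (a implies a) and ((a implies a) implies b)) implies (((c implies a) or b) implies ((c iff a) implies (b iff c))))) or ((not (a implies (b or a)) iff ((b and (c iff c)) and (a implies (a implies a)))) and (((not b or (b implies (b implies a))) implies (((b or c) iff b) and (b implies c))) implies (((b iff a) or ((a implies c) or (b iff a))) and (not (a or b) and (b or not c))))) = 0 or 2/7 = 2/7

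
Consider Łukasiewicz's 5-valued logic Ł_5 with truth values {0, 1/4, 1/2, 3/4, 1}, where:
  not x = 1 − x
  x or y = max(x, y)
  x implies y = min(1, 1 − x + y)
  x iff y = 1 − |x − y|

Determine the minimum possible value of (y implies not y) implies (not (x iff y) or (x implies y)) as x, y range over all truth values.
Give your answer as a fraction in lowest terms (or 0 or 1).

Take x = 1/2, y = 0:
not y = not 0 = 1
y implies not y = 0 implies 1 = 1
x iff y = 1/2 iff 0 = 1/2
not (x iff y) = not 1/2 = 1/2
x implies y = 1/2 implies 0 = 1/2
not (x iff y) or (x implies y) = 1/2 or 1/2 = 1/2
(y implies not y) implies (not (x iff y) or (x implies y)) = 1 implies 1/2 = 1/2
No assignment yields a value below 1/2, so this is the minimum.

1/2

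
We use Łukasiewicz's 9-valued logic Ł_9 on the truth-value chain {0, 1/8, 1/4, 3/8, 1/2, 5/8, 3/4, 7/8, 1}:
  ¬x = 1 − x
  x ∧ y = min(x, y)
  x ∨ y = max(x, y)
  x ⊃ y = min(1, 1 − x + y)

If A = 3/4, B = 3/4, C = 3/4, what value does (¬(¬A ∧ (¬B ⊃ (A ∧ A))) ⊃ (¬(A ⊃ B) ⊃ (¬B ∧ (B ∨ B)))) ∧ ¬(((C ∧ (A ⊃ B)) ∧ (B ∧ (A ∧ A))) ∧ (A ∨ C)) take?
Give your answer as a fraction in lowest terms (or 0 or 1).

1/4

¬A = ¬3/4 = 1/4
¬B = ¬3/4 = 1/4
A ∧ A = 3/4 ∧ 3/4 = 3/4
¬B ⊃ (A ∧ A) = 1/4 ⊃ 3/4 = 1
¬A ∧ (¬B ⊃ (A ∧ A)) = 1/4 ∧ 1 = 1/4
¬(¬A ∧ (¬B ⊃ (A ∧ A))) = ¬1/4 = 3/4
A ⊃ B = 3/4 ⊃ 3/4 = 1
¬(A ⊃ B) = ¬1 = 0
¬B = ¬3/4 = 1/4
B ∨ B = 3/4 ∨ 3/4 = 3/4
¬B ∧ (B ∨ B) = 1/4 ∧ 3/4 = 1/4
¬(A ⊃ B) ⊃ (¬B ∧ (B ∨ B)) = 0 ⊃ 1/4 = 1
¬(¬A ∧ (¬B ⊃ (A ∧ A))) ⊃ (¬(A ⊃ B) ⊃ (¬B ∧ (B ∨ B))) = 3/4 ⊃ 1 = 1
A ⊃ B = 3/4 ⊃ 3/4 = 1
C ∧ (A ⊃ B) = 3/4 ∧ 1 = 3/4
A ∧ A = 3/4 ∧ 3/4 = 3/4
B ∧ (A ∧ A) = 3/4 ∧ 3/4 = 3/4
(C ∧ (A ⊃ B)) ∧ (B ∧ (A ∧ A)) = 3/4 ∧ 3/4 = 3/4
A ∨ C = 3/4 ∨ 3/4 = 3/4
((C ∧ (A ⊃ B)) ∧ (B ∧ (A ∧ A))) ∧ (A ∨ C) = 3/4 ∧ 3/4 = 3/4
¬(((C ∧ (A ⊃ B)) ∧ (B ∧ (A ∧ A))) ∧ (A ∨ C)) = ¬3/4 = 1/4
(¬(¬A ∧ (¬B ⊃ (A ∧ A))) ⊃ (¬(A ⊃ B) ⊃ (¬B ∧ (B ∨ B)))) ∧ ¬(((C ∧ (A ⊃ B)) ∧ (B ∧ (A ∧ A))) ∧ (A ∨ C)) = 1 ∧ 1/4 = 1/4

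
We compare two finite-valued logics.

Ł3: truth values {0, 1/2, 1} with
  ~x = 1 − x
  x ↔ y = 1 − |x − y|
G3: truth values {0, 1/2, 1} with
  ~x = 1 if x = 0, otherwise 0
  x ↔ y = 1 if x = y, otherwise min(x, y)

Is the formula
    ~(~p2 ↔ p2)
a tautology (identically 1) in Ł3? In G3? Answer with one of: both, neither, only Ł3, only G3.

In Ł3: at p2 = 1/2 the value is 0 — not a tautology.
In G3: every assignment gives 1 — tautology.

only G3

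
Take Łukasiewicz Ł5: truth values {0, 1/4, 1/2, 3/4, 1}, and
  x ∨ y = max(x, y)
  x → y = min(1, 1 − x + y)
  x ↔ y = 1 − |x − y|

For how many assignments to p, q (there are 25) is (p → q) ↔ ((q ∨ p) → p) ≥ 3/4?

13

value 1: 5 assignments (counts)
value 3/4: 8 assignments (counts)
value 1/2: 6 assignments
value 1/4: 4 assignments
value 0: 2 assignments
So 13 of the 25 assignments meet the threshold.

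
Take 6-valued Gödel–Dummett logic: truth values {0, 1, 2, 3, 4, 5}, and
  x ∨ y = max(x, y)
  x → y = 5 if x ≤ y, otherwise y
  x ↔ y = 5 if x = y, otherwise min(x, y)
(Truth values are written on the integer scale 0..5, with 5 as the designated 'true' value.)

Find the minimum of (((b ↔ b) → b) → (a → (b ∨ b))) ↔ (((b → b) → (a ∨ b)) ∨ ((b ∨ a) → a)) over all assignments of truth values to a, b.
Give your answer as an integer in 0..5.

Take a = 0, b = 1:
b ↔ b = 1 ↔ 1 = 5
(b ↔ b) → b = 5 → 1 = 1
b ∨ b = 1 ∨ 1 = 1
a → (b ∨ b) = 0 → 1 = 5
((b ↔ b) → b) → (a → (b ∨ b)) = 1 → 5 = 5
b → b = 1 → 1 = 5
a ∨ b = 0 ∨ 1 = 1
(b → b) → (a ∨ b) = 5 → 1 = 1
b ∨ a = 1 ∨ 0 = 1
(b ∨ a) → a = 1 → 0 = 0
((b → b) → (a ∨ b)) ∨ ((b ∨ a) → a) = 1 ∨ 0 = 1
(((b ↔ b) → b) → (a → (b ∨ b))) ↔ (((b → b) → (a ∨ b)) ∨ ((b ∨ a) → a)) = 5 ↔ 1 = 1
No assignment yields a value below 1, so this is the minimum.

1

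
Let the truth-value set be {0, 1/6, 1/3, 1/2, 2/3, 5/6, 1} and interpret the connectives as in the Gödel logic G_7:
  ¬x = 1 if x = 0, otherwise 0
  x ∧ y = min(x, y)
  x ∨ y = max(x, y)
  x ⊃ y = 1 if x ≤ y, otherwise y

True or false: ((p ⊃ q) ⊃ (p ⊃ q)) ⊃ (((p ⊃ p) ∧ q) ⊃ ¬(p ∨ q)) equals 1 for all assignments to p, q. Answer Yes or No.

Counterexample: take p = 0, q = 1/6.
p ⊃ q = 0 ⊃ 1/6 = 1
p ⊃ q = 0 ⊃ 1/6 = 1
(p ⊃ q) ⊃ (p ⊃ q) = 1 ⊃ 1 = 1
p ⊃ p = 0 ⊃ 0 = 1
(p ⊃ p) ∧ q = 1 ∧ 1/6 = 1/6
p ∨ q = 0 ∨ 1/6 = 1/6
¬(p ∨ q) = ¬1/6 = 0
((p ⊃ p) ∧ q) ⊃ ¬(p ∨ q) = 1/6 ⊃ 0 = 0
((p ⊃ q) ⊃ (p ⊃ q)) ⊃ (((p ⊃ p) ∧ q) ⊃ ¬(p ∨ q)) = 1 ⊃ 0 = 0
This gives 0 ≠ 1.

No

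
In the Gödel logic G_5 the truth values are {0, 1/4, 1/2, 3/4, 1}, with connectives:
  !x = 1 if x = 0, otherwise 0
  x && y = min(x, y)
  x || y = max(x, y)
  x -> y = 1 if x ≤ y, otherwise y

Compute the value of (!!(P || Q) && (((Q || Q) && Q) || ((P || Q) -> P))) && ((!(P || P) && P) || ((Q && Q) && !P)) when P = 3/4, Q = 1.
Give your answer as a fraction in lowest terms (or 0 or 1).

P || Q = 3/4 || 1 = 1
!(P || Q) = !1 = 0
!!(P || Q) = !0 = 1
Q || Q = 1 || 1 = 1
(Q || Q) && Q = 1 && 1 = 1
P || Q = 3/4 || 1 = 1
(P || Q) -> P = 1 -> 3/4 = 3/4
((Q || Q) && Q) || ((P || Q) -> P) = 1 || 3/4 = 1
!!(P || Q) && (((Q || Q) && Q) || ((P || Q) -> P)) = 1 && 1 = 1
P || P = 3/4 || 3/4 = 3/4
!(P || P) = !3/4 = 0
!(P || P) && P = 0 && 3/4 = 0
Q && Q = 1 && 1 = 1
!P = !3/4 = 0
(Q && Q) && !P = 1 && 0 = 0
(!(P || P) && P) || ((Q && Q) && !P) = 0 || 0 = 0
(!!(P || Q) && (((Q || Q) && Q) || ((P || Q) -> P))) && ((!(P || P) && P) || ((Q && Q) && !P)) = 1 && 0 = 0

0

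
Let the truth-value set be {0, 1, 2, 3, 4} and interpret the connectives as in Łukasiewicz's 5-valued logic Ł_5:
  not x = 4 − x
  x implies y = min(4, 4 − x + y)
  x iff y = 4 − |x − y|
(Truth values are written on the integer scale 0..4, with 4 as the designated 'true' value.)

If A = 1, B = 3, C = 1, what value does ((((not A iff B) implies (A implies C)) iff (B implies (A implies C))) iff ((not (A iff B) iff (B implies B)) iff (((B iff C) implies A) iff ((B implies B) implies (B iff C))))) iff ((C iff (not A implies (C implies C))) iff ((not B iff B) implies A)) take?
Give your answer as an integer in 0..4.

3

not A = not 1 = 3
not A iff B = 3 iff 3 = 4
A implies C = 1 implies 1 = 4
(not A iff B) implies (A implies C) = 4 implies 4 = 4
A implies C = 1 implies 1 = 4
B implies (A implies C) = 3 implies 4 = 4
((not A iff B) implies (A implies C)) iff (B implies (A implies C)) = 4 iff 4 = 4
A iff B = 1 iff 3 = 2
not (A iff B) = not 2 = 2
B implies B = 3 implies 3 = 4
not (A iff B) iff (B implies B) = 2 iff 4 = 2
B iff C = 3 iff 1 = 2
(B iff C) implies A = 2 implies 1 = 3
B implies B = 3 implies 3 = 4
B iff C = 3 iff 1 = 2
(B implies B) implies (B iff C) = 4 implies 2 = 2
((B iff C) implies A) iff ((B implies B) implies (B iff C)) = 3 iff 2 = 3
(not (A iff B) iff (B implies B)) iff (((B iff C) implies A) iff ((B implies B) implies (B iff C))) = 2 iff 3 = 3
(((not A iff B) implies (A implies C)) iff (B implies (A implies C))) iff ((not (A iff B) iff (B implies B)) iff (((B iff C) implies A) iff ((B implies B) implies (B iff C)))) = 4 iff 3 = 3
not A = not 1 = 3
C implies C = 1 implies 1 = 4
not A implies (C implies C) = 3 implies 4 = 4
C iff (not A implies (C implies C)) = 1 iff 4 = 1
not B = not 3 = 1
not B iff B = 1 iff 3 = 2
(not B iff B) implies A = 2 implies 1 = 3
(C iff (not A implies (C implies C))) iff ((not B iff B) implies A) = 1 iff 3 = 2
((((not A iff B) implies (A implies C)) iff (B implies (A implies C))) iff ((not (A iff B) iff (B implies B)) iff (((B iff C) implies A) iff ((B implies B) implies (B iff C))))) iff ((C iff (not A implies (C implies C))) iff ((not B iff B) implies A)) = 3 iff 2 = 3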